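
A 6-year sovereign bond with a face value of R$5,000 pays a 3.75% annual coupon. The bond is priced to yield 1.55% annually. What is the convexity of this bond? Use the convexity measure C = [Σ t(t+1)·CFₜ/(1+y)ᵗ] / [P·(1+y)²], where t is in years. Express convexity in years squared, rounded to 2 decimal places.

With y = 0.0155:
  t   CF        PV=CF/(1+0.0155)^t    t·PV        t(t+1)·PV
  1       187.50       184.6381       184.6381         369.2762
  2       187.50       181.8199       363.6398       1,090.9194
  3       187.50       179.0447       537.1341       2,148.5365
  4       187.50       176.3119       705.2475       3,526.2375
  5       187.50       173.6208       868.1038       5,208.6226
  6     5,187.50     4,730.1895    28,381.1372     198,667.9606
  Σ                  5,625.6249    31,039.9005     211,011.5528
P = 5,625.6249.
Convexity = Σ t(t+1)·PV / [P·(1+y)²] = 211,011.5528 / (5,625.6249 × 1.031240) = 36.37271.

36.37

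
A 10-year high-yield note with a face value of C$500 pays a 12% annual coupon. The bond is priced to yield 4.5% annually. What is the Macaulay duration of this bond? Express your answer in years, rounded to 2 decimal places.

Periodic yield y = 0.045. Discount each cash flow and weight by its year:
  t   CF        PV=CF/(1+0.045)^t    t·PV
  1        60.00        57.4163        57.4163
  2        60.00        54.9438       109.8876
  3        60.00        52.5778       157.7334
  4        60.00        50.3137       201.2547
  5        60.00        48.1471       240.7353
  6        60.00        46.0737       276.4425
  7        60.00        44.0897       308.6280
  8        60.00        42.1911       337.5289
  9        60.00        40.3743       363.3684
  10      560.00       360.5995     3,605.9950
  Σ                    796.7269     5,658.9900
Price P = Σ PV = 796.7269.
Macaulay duration = Σ(t·PV) / P = 5,658.9900 / 796.7269 = 7.10280 years.

7.10 years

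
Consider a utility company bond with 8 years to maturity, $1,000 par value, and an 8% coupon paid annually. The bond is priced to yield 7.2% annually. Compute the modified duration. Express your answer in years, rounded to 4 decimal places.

Periodic yield y = 0.072. First find Macaulay duration:
  t   CF        PV=CF/(1+0.072)^t    t·PV
  1        80.00        74.6269        74.6269
  2        80.00        69.6146       139.2292
  3        80.00        64.9390       194.8170
  4        80.00        60.5774       242.3097
  5        80.00        56.5088       282.5440
  6        80.00        52.7134       316.2806
  7        80.00        49.1730       344.2108
  8     1,080.00       619.2492     4,953.9938
  Σ                  1,047.4023     6,548.0120
P = 1,047.4023; Macaulay duration = 6,548.0120 / 1,047.4023 = 6.25167 years.
Modified duration = D_Mac / (1 + y) = 6.25167 / 1.072 = 5.83178 years.

5.8318 years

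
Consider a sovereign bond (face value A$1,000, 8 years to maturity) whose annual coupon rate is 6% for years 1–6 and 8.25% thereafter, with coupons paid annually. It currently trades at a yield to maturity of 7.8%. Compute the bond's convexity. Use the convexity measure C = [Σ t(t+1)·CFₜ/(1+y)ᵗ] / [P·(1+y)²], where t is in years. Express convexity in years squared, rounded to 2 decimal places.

46.88

With y = 0.078:
  t   CF        PV=CF/(1+0.078)^t    t·PV        t(t+1)·PV
  1        60.00        55.6586        55.6586         111.3173
  2        60.00        51.6314       103.2628         309.7883
  3        60.00        47.8955       143.6866         574.7463
  4        60.00        44.4300       177.7200         888.5998
  5        60.00        41.2152       206.0760       1,236.4561
  6        60.00        38.2330       229.3982       1,605.7871
  7        82.50        48.7666       341.3663       2,730.9305
  8     1,082.50       593.5780     4,748.6242      42,737.6182
  Σ                    921.4084     6,005.7927      50,195.2436
P = 921.4084.
Convexity = Σ t(t+1)·PV / [P·(1+y)²] = 50,195.2436 / (921.4084 × 1.162084) = 46.87841.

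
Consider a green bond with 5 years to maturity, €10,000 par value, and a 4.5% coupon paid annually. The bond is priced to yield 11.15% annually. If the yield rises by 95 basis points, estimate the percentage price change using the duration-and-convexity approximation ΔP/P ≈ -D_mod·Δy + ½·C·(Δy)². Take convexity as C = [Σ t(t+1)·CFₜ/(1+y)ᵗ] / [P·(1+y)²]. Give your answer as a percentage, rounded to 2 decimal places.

-3.76%

With y = 0.1115:
  t   CF        PV=CF/(1+0.1115)^t    t·PV        t(t+1)·PV
  1       450.00       404.8583       404.8583         809.7166
  2       450.00       364.2450       728.4900       2,185.4699
  3       450.00       327.7058       983.1174       3,932.4695
  4       450.00       294.8320     1,179.3281       5,896.6404
  5    10,450.00     6,159.8332    30,799.1662     184,794.9973
  Σ                  7,551.4743    34,094.9599     197,619.2936
P = 7,551.4743; D_Mac = 4.51501 yrs; D_mod = 4.06208 yrs; C = 21.18257.
Duration effect: -4.06208 × (+0.0095) = -0.038590
Convexity effect: 0.5 × 21.18257 × (0.0095)² = +0.0009559
ΔP/P ≈ -0.038590 + 0.0009559 = -0.037634 = -3.7634%.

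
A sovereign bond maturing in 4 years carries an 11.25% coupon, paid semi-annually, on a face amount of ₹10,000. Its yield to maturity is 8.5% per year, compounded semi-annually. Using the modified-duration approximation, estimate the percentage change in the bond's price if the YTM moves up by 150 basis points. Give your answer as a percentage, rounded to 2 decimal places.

Periodic yield y = 0.0425. Modified duration first:
  t   CF        PV=CF/(1+0.0425)^t    t·PV
  1       562.50       539.5683       539.5683
  2       562.50       517.5716     1,035.1431
  3       562.50       496.4715     1,489.4145
  4       562.50       476.2317     1,904.9267
  5       562.50       456.8169     2,284.0847
  6       562.50       438.1937     2,629.1623
  7       562.50       420.3297     2,942.3079
  8    10,562.50     7,571.0866    60,568.6927
  Σ                 10,916.2700    73,393.3003
P = 10,916.2700; D_Mac = 6.72329 half-year periods = 3.36165 yrs; D_mod = 3.36165/(1+0.0425) = 3.22460 yrs.
ΔP/P ≈ -D_mod · Δy = -3.22460 × (+0.015) = -0.048369 = -4.8369%.

-4.84%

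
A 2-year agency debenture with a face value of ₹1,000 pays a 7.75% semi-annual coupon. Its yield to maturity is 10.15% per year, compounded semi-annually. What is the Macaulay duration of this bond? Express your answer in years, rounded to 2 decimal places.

Periodic yield y = 0.05075. Discount each cash flow and weight by its period:
  t   CF        PV=CF/(1+0.05075)^t    t·PV
  1        38.75        36.8784        36.8784
  2        38.75        35.0972        70.1945
  3        38.75        33.4021       100.2062
  4     1,038.75       852.1449     3,408.5795
  Σ                    957.5226     3,615.8587
Price P = Σ PV = 957.5226.
Macaulay duration = Σ(t·PV) / P = 3,615.8587 / 957.5226 = 3.77626 half-year periods.
In years: 3.77626 / 2 = 1.88813 years.

1.89 years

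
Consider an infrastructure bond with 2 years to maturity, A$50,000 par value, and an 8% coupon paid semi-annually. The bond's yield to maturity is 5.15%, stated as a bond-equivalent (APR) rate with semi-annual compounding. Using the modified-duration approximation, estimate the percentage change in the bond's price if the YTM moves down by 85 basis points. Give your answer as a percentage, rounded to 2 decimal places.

+1.57%

Periodic yield y = 0.02575. Modified duration first:
  t   CF        PV=CF/(1+0.02575)^t    t·PV
  1     2,000.00     1,949.7928     1,949.7928
  2     2,000.00     1,900.8460     3,801.6921
  3     2,000.00     1,853.1280     5,559.3840
  4    52,000.00    46,971.8041   187,887.2165
  Σ                 52,675.5710   199,198.0854
P = 52,675.5710; D_Mac = 3.78160 half-year periods = 1.89080 yrs; D_mod = 1.89080/(1+0.02575) = 1.84334 yrs.
ΔP/P ≈ -D_mod · Δy = -1.84334 × (-0.0085) = +0.015668 = +1.5668%.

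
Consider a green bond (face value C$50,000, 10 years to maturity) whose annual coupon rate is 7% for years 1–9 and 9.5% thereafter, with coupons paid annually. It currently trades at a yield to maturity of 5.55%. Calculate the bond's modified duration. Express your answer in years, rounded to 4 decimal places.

Periodic yield y = 0.0555. First find Macaulay duration:
  t   CF        PV=CF/(1+0.0555)^t    t·PV
  1     3,500.00     3,315.9640     3,315.9640
  2     3,500.00     3,141.6049     6,283.2098
  3     3,500.00     2,976.4140     8,929.2419
  4     3,500.00     2,819.9090    11,279.6360
  5     3,500.00     2,671.6334    13,358.1668
  6     3,500.00     2,531.1543    15,186.9257
  7     3,500.00     2,398.0619    16,786.4330
  8     3,500.00     2,271.9676    18,175.7412
  9     3,500.00     2,152.5037    19,372.5333
  10   54,750.00    31,900.8127   319,008.1269
  Σ                 56,180.0254   431,695.9785
P = 56,180.0254; Macaulay duration = 431,695.9785 / 56,180.0254 = 7.68415 years.
Modified duration = D_Mac / (1 + y) = 7.68415 / 1.0555 = 7.28011 years.

7.2801 years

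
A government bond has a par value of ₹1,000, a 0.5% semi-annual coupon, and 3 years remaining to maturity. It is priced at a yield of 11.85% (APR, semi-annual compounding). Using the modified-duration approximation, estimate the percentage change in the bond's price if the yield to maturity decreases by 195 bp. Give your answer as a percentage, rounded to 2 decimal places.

+5.48%

Periodic yield y = 0.05925. Modified duration first:
  t   CF        PV=CF/(1+0.05925)^t    t·PV
  1         2.50         2.3602         2.3602
  2         2.50         2.2281         4.4563
  3         2.50         2.1035         6.3105
  4         2.50         1.9858         7.9434
  5         2.50         1.8748         9.3738
  6     1,002.50       709.7306     4,258.3837
  Σ                    720.2831     4,288.8280
P = 720.2831; D_Mac = 5.95436 half-year periods = 2.97718 yrs; D_mod = 2.97718/(1+0.05925) = 2.81065 yrs.
ΔP/P ≈ -D_mod · Δy = -2.81065 × (-0.0195) = +0.054808 = +5.4808%.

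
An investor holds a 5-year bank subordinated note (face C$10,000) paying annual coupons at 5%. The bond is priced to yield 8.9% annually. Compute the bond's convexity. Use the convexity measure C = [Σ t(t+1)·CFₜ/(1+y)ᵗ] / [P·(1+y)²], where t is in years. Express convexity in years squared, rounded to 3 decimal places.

With y = 0.089:
  t   CF        PV=CF/(1+0.089)^t    t·PV        t(t+1)·PV
  1       500.00       459.1368       459.1368         918.2736
  2       500.00       421.6132       843.2265       2,529.6795
  3       500.00       387.1563     1,161.4690       4,645.8760
  4       500.00       355.5155     1,422.0618       7,110.3091
  5    10,500.00     6,855.6699    34,278.3497     205,670.0980
  Σ                  8,479.0918    38,164.2438     220,874.2362
P = 8,479.0918.
Convexity = Σ t(t+1)·PV / [P·(1+y)²] = 220,874.2362 / (8,479.0918 × 1.185921) = 21.96544.

21.965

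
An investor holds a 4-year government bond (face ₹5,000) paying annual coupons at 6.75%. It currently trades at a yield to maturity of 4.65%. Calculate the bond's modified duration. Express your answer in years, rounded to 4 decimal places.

Periodic yield y = 0.0465. First find Macaulay duration:
  t   CF        PV=CF/(1+0.0465)^t    t·PV
  1       337.50       322.5036       322.5036
  2       337.50       308.1735       616.3470
  3       337.50       294.4802       883.4406
  4     5,337.50     4,450.2146    17,800.8585
  Σ                  5,375.3719    19,623.1497
P = 5,375.3719; Macaulay duration = 19,623.1497 / 5,375.3719 = 3.65057 years.
Modified duration = D_Mac / (1 + y) = 3.65057 / 1.0465 = 3.48836 years.

3.4884 years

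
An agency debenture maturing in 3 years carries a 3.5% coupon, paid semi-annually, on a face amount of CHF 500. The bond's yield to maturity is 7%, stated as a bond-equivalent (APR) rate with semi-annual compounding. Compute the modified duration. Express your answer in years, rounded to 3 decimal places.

Periodic yield y = 0.035. First find Macaulay duration:
  t   CF        PV=CF/(1+0.035)^t    t·PV
  1         8.75         8.4541         8.4541
  2         8.75         8.1682        16.3364
  3         8.75         7.8920        23.6760
  4         8.75         7.6251        30.5005
  5         8.75         7.3673        36.8363
  6       508.75       413.8685     2,483.2107
  Σ                    453.3752     2,599.0141
P = 453.3752; Macaulay duration = 2,599.0141 / 453.3752 = 5.73259 half-year periods = 2.86630 years.
Modified duration = D_Mac / (1 + y) = 2.86630 / 1.035 = 2.76937 years.

2.769 years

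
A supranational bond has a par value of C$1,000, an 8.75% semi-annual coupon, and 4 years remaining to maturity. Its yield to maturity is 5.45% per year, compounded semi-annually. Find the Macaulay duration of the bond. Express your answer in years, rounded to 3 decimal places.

Periodic yield y = 0.02725. Discount each cash flow and weight by its period:
  t   CF        PV=CF/(1+0.02725)^t    t·PV
  1        43.75        42.5894        42.5894
  2        43.75        41.4597        82.9193
  3        43.75        40.3599       121.0796
  4        43.75        39.2892       157.1569
  5        43.75        38.2470       191.2350
  6        43.75        37.2324       223.3945
  7        43.75        36.2447       253.7132
  8     1,043.75       841.7581     6,734.0646
  Σ                  1,117.1804     7,806.1524
Price P = Σ PV = 1,117.1804.
Macaulay duration = Σ(t·PV) / P = 7,806.1524 / 1,117.1804 = 6.98737 half-year periods.
In years: 6.98737 / 2 = 3.49368 years.

3.494 years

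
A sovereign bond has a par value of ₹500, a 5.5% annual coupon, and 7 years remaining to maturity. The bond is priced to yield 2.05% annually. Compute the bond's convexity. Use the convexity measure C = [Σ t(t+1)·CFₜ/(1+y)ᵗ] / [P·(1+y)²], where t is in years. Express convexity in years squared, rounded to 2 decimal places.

44.64

With y = 0.0205:
  t   CF        PV=CF/(1+0.0205)^t    t·PV        t(t+1)·PV
  1        27.50        26.9476        26.9476          53.8951
  2        27.50        26.4062        52.8125         158.4375
  3        27.50        25.8758        77.6274         310.5095
  4        27.50        25.3560       101.4240         507.1199
  5        27.50        24.8466       124.2332         745.3992
  6        27.50        24.3475       146.0851       1,022.5956
  7       527.50       457.6478     3,203.5348      25,628.2781
  Σ                    611.4276     3,732.6645      28,426.2349
P = 611.4276.
Convexity = Σ t(t+1)·PV / [P·(1+y)²] = 28,426.2349 / (611.4276 × 1.041420) = 44.64248.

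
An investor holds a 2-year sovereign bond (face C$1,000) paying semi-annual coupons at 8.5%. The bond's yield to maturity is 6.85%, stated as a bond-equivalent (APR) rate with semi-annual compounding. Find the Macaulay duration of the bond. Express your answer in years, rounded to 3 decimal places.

Periodic yield y = 0.03425. Discount each cash flow and weight by its period:
  t   CF        PV=CF/(1+0.03425)^t    t·PV
  1        42.50        41.0926        41.0926
  2        42.50        39.7318        79.4635
  3        42.50        38.4160       115.2481
  4     1,042.50       911.1166     3,644.4663
  Σ                  1,030.3569     3,880.2704
Price P = Σ PV = 1,030.3569.
Macaulay duration = Σ(t·PV) / P = 3,880.2704 / 1,030.3569 = 3.76595 half-year periods.
In years: 3.76595 / 2 = 1.88297 years.

1.883 years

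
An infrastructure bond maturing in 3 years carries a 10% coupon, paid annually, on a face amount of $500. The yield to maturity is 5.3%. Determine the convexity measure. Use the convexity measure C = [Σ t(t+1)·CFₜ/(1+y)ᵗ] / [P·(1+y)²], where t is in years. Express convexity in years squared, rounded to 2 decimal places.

With y = 0.053:
  t   CF        PV=CF/(1+0.053)^t    t·PV        t(t+1)·PV
  1        50.00        47.4834        47.4834          94.9668
  2        50.00        45.0934        90.1869         270.5606
  3       550.00       471.0615     1,413.1844       5,652.7375
  Σ                    563.6383     1,550.8546       6,018.2649
P = 563.6383.
Convexity = Σ t(t+1)·PV / [P·(1+y)²] = 6,018.2649 / (563.6383 × 1.108809) = 9.62973.

9.63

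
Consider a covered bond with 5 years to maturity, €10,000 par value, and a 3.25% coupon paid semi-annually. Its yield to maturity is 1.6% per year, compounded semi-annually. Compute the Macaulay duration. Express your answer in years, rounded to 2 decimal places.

4.67 years

Periodic yield y = 0.008. Discount each cash flow and weight by its period:
  t   CF        PV=CF/(1+0.008)^t    t·PV
  1       162.50       161.2103       161.2103
  2       162.50       159.9309       319.8617
  3       162.50       158.6616       475.9847
  4       162.50       157.4024       629.6094
  5       162.50       156.1531       780.7657
  6       162.50       154.9138       929.4829
  7       162.50       153.6843     1,075.7904
  8       162.50       152.4646     1,219.7171
  9       162.50       151.2546     1,361.2914
  10   10,162.50     9,384.1564    93,841.5640
  Σ                 10,789.8321   100,795.2777
Price P = Σ PV = 10,789.8321.
Macaulay duration = Σ(t·PV) / P = 100,795.2777 / 10,789.8321 = 9.34169 half-year periods.
In years: 9.34169 / 2 = 4.67085 years.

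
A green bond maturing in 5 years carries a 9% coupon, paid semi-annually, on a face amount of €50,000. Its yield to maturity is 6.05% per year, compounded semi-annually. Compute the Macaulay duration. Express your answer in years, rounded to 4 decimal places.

Periodic yield y = 0.03025. Discount each cash flow and weight by its period:
  t   CF        PV=CF/(1+0.03025)^t    t·PV
  1     2,250.00     2,183.9359     2,183.9359
  2     2,250.00     2,119.8116     4,239.6233
  3     2,250.00     2,057.5701     6,172.7104
  4     2,250.00     1,997.1562     7,988.6247
  5     2,250.00     1,938.5161     9,692.5803
  6     2,250.00     1,881.5977    11,289.5863
  7     2,250.00     1,826.3506    12,784.4543
  8     2,250.00     1,772.7257    14,181.8053
  9     2,250.00     1,720.6752    15,486.0772
  10   52,250.00    38,784.6666   387,846.6663
  Σ                 56,283.0058   471,866.0640
Price P = Σ PV = 56,283.0058.
Macaulay duration = Σ(t·PV) / P = 471,866.0640 / 56,283.0058 = 8.38381 half-year periods.
In years: 8.38381 / 2 = 4.19191 years.

4.1919 years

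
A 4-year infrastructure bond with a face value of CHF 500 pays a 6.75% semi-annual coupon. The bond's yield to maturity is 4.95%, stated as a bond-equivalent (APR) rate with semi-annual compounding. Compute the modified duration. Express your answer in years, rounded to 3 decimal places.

Periodic yield y = 0.02475. First find Macaulay duration:
  t   CF        PV=CF/(1+0.02475)^t    t·PV
  1       16.875        16.4674        16.4674
  2       16.875        16.0697        32.1394
  3       16.875        15.6816        47.0448
  4       16.875        15.3028        61.2114
  5       16.875        14.9332        74.6662
  6       16.875        14.5726        87.4354
  7       16.875        14.2206        99.5443
  8      516.875       425.0520     3,400.4164
  Σ                    532.3000     3,818.9253
P = 532.3000; Macaulay duration = 3,818.9253 / 532.3000 = 7.17438 half-year periods = 3.58719 years.
Modified duration = D_Mac / (1 + y) = 3.58719 / 1.02475 = 3.50055 years.

3.501 years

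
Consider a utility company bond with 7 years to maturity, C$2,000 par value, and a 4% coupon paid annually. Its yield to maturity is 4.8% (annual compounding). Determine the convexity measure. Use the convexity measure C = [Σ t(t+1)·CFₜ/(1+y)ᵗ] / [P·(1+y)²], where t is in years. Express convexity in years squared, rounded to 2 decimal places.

With y = 0.048:
  t   CF        PV=CF/(1+0.048)^t    t·PV        t(t+1)·PV
  1        80.00        76.3359        76.3359         152.6718
  2        80.00        72.8396       145.6792         437.0375
  3        80.00        69.5034       208.5102         834.0410
  4        80.00        66.3201       265.2802       1,326.4010
  5        80.00        63.2825       316.4125       1,898.4748
  6        80.00        60.3841       362.3043       2,536.1304
  7     2,080.00     1,498.0778    10,486.5443      83,892.3545
  Σ                  1,906.7432    11,861.0666      91,077.1109
P = 1,906.7432.
Convexity = Σ t(t+1)·PV / [P·(1+y)²] = 91,077.1109 / (1,906.7432 × 1.098304) = 43.49051.

43.49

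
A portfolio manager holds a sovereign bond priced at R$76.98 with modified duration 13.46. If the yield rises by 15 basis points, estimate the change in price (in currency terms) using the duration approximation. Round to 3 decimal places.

-R$1.554

Duration approximation: ΔP/P ≈ -D_mod · Δy = -13.46 × (+0.0015) = -0.020190.
ΔP ≈ 76.98 × (-0.020190) = -1.5542262.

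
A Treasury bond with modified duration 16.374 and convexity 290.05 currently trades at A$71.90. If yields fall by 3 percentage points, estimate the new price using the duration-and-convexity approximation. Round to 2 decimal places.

A$116.60

Duration effect: -D_mod·Δy = -16.374 × (-0.03) = +0.491220
Convexity effect: ½·C·(Δy)² = 0.5 × 290.05 × (-0.03)² = +0.1305225
ΔP/P ≈ +0.491220 + 0.1305225 = +0.6217425
New price ≈ 71.90 × (1 + 0.6217425) = 116.60328575.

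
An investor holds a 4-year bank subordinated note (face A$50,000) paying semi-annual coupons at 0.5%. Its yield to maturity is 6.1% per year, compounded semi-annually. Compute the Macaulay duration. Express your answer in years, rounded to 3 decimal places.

Periodic yield y = 0.0305. Discount each cash flow and weight by its period:
  t   CF        PV=CF/(1+0.0305)^t    t·PV
  1       125.00       121.3003       121.3003
  2       125.00       117.7102       235.4204
  3       125.00       114.2263       342.6788
  4       125.00       110.8455       443.3820
  5       125.00       107.5648       537.8238
  6       125.00       104.3811       626.2868
  7       125.00       101.2917       709.0422
  8    50,125.00    39,415.8065   315,326.4516
  Σ                 40,193.1264   318,342.3860
Price P = Σ PV = 40,193.1264.
Macaulay duration = Σ(t·PV) / P = 318,342.3860 / 40,193.1264 = 7.92032 half-year periods.
In years: 7.92032 / 2 = 3.96016 years.

3.960 years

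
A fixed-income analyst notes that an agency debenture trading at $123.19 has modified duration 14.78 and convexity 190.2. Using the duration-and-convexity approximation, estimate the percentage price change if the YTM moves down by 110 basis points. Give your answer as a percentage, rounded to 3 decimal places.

+17.409%

Duration effect: -D_mod·Δy = -14.78 × (-0.011) = +0.162580
Convexity effect: ½·C·(Δy)² = 0.5 × 190.2 × (-0.011)² = +0.0115071
ΔP/P ≈ +0.162580 + 0.0115071 = +0.1740871
= +17.40871%.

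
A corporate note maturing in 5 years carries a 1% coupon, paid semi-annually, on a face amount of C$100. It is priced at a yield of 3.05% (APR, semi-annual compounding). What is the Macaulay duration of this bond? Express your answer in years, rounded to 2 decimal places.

4.88 years

Periodic yield y = 0.01525. Discount each cash flow and weight by its period:
  t   CF        PV=CF/(1+0.01525)^t    t·PV
  1         0.50         0.4925         0.4925
  2         0.50         0.4851         0.9702
  3         0.50         0.4778         1.4334
  4         0.50         0.4706         1.8825
  5         0.50         0.4636         2.3178
  6         0.50         0.4566         2.7396
  7         0.50         0.4497         3.1482
  8         0.50         0.4430         3.5439
  9         0.50         0.4363         3.9270
  10      100.50        86.3846       863.8455
  Σ                     90.5598       884.3005
Price P = Σ PV = 90.5598.
Macaulay duration = Σ(t·PV) / P = 884.3005 / 90.5598 = 9.76483 half-year periods.
In years: 9.76483 / 2 = 4.88241 years.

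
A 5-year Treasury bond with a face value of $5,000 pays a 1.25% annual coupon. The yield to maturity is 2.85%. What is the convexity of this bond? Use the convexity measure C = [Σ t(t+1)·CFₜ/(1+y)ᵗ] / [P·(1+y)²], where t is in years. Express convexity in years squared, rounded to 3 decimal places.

27.399

With y = 0.0285:
  t   CF        PV=CF/(1+0.0285)^t    t·PV        t(t+1)·PV
  1        62.50        60.7681        60.7681         121.5362
  2        62.50        59.0842       118.1684         354.5053
  3        62.50        57.4470       172.3409         689.3636
  4        62.50        55.8551       223.4204       1,117.1020
  5     5,062.50     4,398.8946    21,994.4730     131,966.8380
  Σ                  4,632.0490    22,569.1708     134,249.3451
P = 4,632.0490.
Convexity = Σ t(t+1)·PV / [P·(1+y)²] = 134,249.3451 / (4,632.0490 × 1.057812) = 27.39873.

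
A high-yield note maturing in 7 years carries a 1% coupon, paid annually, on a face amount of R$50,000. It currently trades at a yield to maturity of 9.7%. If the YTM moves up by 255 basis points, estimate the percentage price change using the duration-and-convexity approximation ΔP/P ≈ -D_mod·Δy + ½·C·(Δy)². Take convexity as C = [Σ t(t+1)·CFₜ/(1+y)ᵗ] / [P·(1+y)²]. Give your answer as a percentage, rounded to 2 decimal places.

-14.17%

With y = 0.097:
  t   CF        PV=CF/(1+0.097)^t    t·PV        t(t+1)·PV
  1       500.00       455.7885       455.7885         911.5770
  2       500.00       415.4863       830.9727       2,492.9180
  3       500.00       378.7478     1,136.2434       4,544.9736
  4       500.00       345.2578     1,381.0312       6,905.1559
  5       500.00       314.7291     1,573.6454       9,441.8723
  6       500.00       286.8998     1,721.3988      12,049.7914
  7    50,500.00    26,414.6576   184,902.6030   1,479,220.8242
  Σ                 28,611.5669   192,001.6830   1,515,567.1125
P = 28,611.5669; D_Mac = 6.71063 yrs; D_mod = 6.11726 yrs; C = 44.01698.
Duration effect: -6.11726 × (+0.0255) = -0.155990
Convexity effect: 0.5 × 44.01698 × (0.0255)² = +0.0143110
ΔP/P ≈ -0.155990 + 0.0143110 = -0.141679 = -14.1679%.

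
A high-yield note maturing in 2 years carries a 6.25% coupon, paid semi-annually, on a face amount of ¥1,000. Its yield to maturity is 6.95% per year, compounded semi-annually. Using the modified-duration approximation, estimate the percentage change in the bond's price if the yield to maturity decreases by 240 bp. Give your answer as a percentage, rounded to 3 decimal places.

+4.431%

Periodic yield y = 0.03475. Modified duration first:
  t   CF        PV=CF/(1+0.03475)^t    t·PV
  1        31.25        30.2005        30.2005
  2        31.25        29.1863        58.3726
  3        31.25        28.2061        84.6184
  4     1,031.25       899.5436     3,598.1744
  Σ                    987.1366     3,771.3660
P = 987.1366; D_Mac = 3.82051 half-year periods = 1.91026 yrs; D_mod = 1.91026/(1+0.03475) = 1.84610 yrs.
ΔP/P ≈ -D_mod · Δy = -1.84610 × (-0.024) = +0.044306 = +4.4306%.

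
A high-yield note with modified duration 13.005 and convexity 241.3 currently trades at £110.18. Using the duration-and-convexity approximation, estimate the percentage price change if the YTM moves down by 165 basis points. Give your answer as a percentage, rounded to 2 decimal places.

+24.74%

Duration effect: -D_mod·Δy = -13.005 × (-0.0165) = +0.2145825
Convexity effect: ½·C·(Δy)² = 0.5 × 241.3 × (-0.0165)² = +0.0328469625
ΔP/P ≈ +0.2145825 + 0.0328469625 = +0.2474294625
= +24.74294625%.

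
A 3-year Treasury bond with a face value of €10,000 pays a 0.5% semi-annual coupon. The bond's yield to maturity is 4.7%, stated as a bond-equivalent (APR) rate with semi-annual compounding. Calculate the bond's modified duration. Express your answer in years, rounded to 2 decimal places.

Periodic yield y = 0.0235. First find Macaulay duration:
  t   CF        PV=CF/(1+0.0235)^t    t·PV
  1        25.00        24.4260        24.4260
  2        25.00        23.8652        47.7303
  3        25.00        23.3172        69.9516
  4        25.00        22.7818        91.1273
  5        25.00        22.2588       111.2938
  6    10,025.00     8,720.8195    52,324.9172
  Σ                  8,837.4685    52,669.4462
P = 8,837.4685; Macaulay duration = 52,669.4462 / 8,837.4685 = 5.95979 half-year periods = 2.97989 years.
Modified duration = D_Mac / (1 + y) = 2.97989 / 1.0235 = 2.91147 years.

2.91 years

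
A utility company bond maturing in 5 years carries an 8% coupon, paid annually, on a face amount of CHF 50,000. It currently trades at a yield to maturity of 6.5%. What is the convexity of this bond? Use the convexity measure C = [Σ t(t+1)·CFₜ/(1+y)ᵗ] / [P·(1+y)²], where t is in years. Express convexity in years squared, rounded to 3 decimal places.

With y = 0.065:
  t   CF        PV=CF/(1+0.065)^t    t·PV        t(t+1)·PV
  1     4,000.00     3,755.8685     3,755.8685       7,511.7371
  2     4,000.00     3,526.6371     7,053.2743      21,159.8228
  3     4,000.00     3,311.3964     9,934.1891      39,736.7564
  4     4,000.00     3,109.2924    12,437.1695      62,185.8473
  5    54,000.00    39,413.5652   197,067.8259   1,182,406.9552
  Σ                 53,116.7596   230,248.3272   1,313,001.1187
P = 53,116.7596.
Convexity = Σ t(t+1)·PV / [P·(1+y)²] = 1,313,001.1187 / (53,116.7596 × 1.134225) = 21.79387.

21.794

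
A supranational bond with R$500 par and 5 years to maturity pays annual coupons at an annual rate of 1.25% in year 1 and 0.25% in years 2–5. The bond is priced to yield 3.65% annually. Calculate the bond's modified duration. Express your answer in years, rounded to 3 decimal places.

4.754 years

Periodic yield y = 0.0365. First find Macaulay duration:
  t   CF        PV=CF/(1+0.0365)^t    t·PV
  1         6.25         6.0299         6.0299
  2         1.25         1.1635         2.3270
  3         1.25         1.1225         3.3676
  4         1.25         1.0830         4.3320
  5       501.25       418.9940     2,094.9702
  Σ                    428.3930     2,111.0268
P = 428.3930; Macaulay duration = 2,111.0268 / 428.3930 = 4.92778 years.
Modified duration = D_Mac / (1 + y) = 4.92778 / 1.0365 = 4.75425 years.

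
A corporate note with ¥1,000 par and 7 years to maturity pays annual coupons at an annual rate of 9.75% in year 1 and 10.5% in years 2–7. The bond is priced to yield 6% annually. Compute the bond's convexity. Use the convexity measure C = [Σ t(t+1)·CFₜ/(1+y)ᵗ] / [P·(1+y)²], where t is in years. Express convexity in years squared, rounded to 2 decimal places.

35.83

With y = 0.06:
  t   CF        PV=CF/(1+0.06)^t    t·PV        t(t+1)·PV
  1        97.50        91.9811        91.9811         183.9623
  2       105.00        93.4496       186.8993         560.6978
  3       105.00        88.1600       264.4801       1,057.9203
  4       105.00        83.1698       332.6793       1,663.3967
  5       105.00        78.4621       392.3105       2,353.8632
  6       105.00        74.0209       444.1251       3,108.8760
  7     1,105.00       734.8881     5,144.2168      41,153.7342
  Σ                  1,244.1317     6,856.6923      50,082.4504
P = 1,244.1317.
Convexity = Σ t(t+1)·PV / [P·(1+y)²] = 50,082.4504 / (1,244.1317 × 1.123600) = 35.82676.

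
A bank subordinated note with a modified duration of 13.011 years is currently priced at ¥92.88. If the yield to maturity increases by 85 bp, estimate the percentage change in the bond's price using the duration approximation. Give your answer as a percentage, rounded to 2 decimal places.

-11.06%

Duration approximation: ΔP/P ≈ -D_mod · Δy = -13.011 × (+0.0085) = -0.1105935.
As a percentage: -11.05935%.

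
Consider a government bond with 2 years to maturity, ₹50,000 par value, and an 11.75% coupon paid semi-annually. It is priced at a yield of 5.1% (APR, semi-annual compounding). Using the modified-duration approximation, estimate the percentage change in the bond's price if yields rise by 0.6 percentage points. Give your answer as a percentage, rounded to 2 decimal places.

-1.08%

Periodic yield y = 0.0255. Modified duration first:
  t   CF        PV=CF/(1+0.0255)^t    t·PV
  1     2,937.50     2,864.4564     2,864.4564
  2     2,937.50     2,793.2290     5,586.4580
  3     2,937.50     2,723.7728     8,171.3184
  4    52,937.50    47,865.2982   191,461.1928
  Σ                 56,246.7564   208,083.4256
P = 56,246.7564; D_Mac = 3.69947 half-year periods = 1.84974 yrs; D_mod = 1.84974/(1+0.0255) = 1.80374 yrs.
ΔP/P ≈ -D_mod · Δy = -1.80374 × (+0.006) = -0.010822 = -1.0822%.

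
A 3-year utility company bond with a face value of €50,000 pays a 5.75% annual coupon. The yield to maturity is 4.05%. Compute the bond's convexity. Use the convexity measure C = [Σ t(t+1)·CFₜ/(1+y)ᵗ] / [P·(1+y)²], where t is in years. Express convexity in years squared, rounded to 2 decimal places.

With y = 0.0405:
  t   CF        PV=CF/(1+0.0405)^t    t·PV        t(t+1)·PV
  1     2,875.00     2,763.0947     2,763.0947       5,526.1893
  2     2,875.00     2,655.5451     5,311.0902      15,933.2705
  3    52,875.00    46,937.9509   140,813.8528     563,255.4113
  Σ                 52,356.5907   148,888.0377     584,714.8712
P = 52,356.5907.
Convexity = Σ t(t+1)·PV / [P·(1+y)²] = 584,714.8712 / (52,356.5907 × 1.082640) = 10.31546.

10.32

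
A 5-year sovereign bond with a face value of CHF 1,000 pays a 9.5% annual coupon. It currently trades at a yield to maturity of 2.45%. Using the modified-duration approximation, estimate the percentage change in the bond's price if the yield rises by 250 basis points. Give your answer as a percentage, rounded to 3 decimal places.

Periodic yield y = 0.0245. Modified duration first:
  t   CF        PV=CF/(1+0.0245)^t    t·PV
  1        95.00        92.7282        92.7282
  2        95.00        90.5106       181.0213
  3        95.00        88.3462       265.0385
  4        95.00        86.2334       344.9338
  5     1,095.00       970.1844     4,850.9222
  Σ                  1,328.0029     5,734.6440
P = 1,328.0029; D_Mac = 4.31825 yrs; D_mod = 4.31825/(1+0.0245) = 4.21498 yrs.
ΔP/P ≈ -D_mod · Δy = -4.21498 × (+0.025) = -0.105374 = -10.5374%.

-10.537%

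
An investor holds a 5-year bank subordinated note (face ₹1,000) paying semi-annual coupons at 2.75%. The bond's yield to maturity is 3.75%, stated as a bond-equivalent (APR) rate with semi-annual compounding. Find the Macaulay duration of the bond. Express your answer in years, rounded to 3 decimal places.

Periodic yield y = 0.01875. Discount each cash flow and weight by its period:
  t   CF        PV=CF/(1+0.01875)^t    t·PV
  1        13.75        13.4969        13.4969
  2        13.75        13.2485        26.4970
  3        13.75        13.0047        39.0141
  4        13.75        12.7653        51.0613
  5        13.75        12.5304        62.6520
  6        13.75        12.2998        73.7986
  7        13.75        12.0734        84.5138
  8        13.75        11.8512        94.8095
  9        13.75        11.6331       104.6976
  10    1,013.75       841.8886     8,418.8864
  Σ                    954.7919     8,969.4271
Price P = Σ PV = 954.7919.
Macaulay duration = Σ(t·PV) / P = 8,969.4271 / 954.7919 = 9.39412 half-year periods.
In years: 9.39412 / 2 = 4.69706 years.

4.697 years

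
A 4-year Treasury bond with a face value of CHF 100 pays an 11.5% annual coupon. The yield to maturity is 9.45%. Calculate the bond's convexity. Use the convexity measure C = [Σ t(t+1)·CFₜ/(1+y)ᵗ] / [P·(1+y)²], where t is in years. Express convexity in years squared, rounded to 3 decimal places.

13.612

With y = 0.0945:
  t   CF        PV=CF/(1+0.0945)^t    t·PV        t(t+1)·PV
  1        11.50        10.5071        10.5071          21.0142
  2        11.50         9.5999        19.1998          57.5993
  3        11.50         8.7710        26.3131         105.2523
  4       111.50        77.6984       310.7934       1,553.9670
  Σ                    106.5764       366.8134       1,737.8329
P = 106.5764.
Convexity = Σ t(t+1)·PV / [P·(1+y)²] = 1,737.8329 / (106.5764 × 1.197930) = 13.61180.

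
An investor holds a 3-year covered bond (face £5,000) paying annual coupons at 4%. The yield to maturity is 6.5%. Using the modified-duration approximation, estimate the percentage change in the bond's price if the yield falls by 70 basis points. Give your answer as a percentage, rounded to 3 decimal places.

+1.894%

Periodic yield y = 0.065. Modified duration first:
  t   CF        PV=CF/(1+0.065)^t    t·PV
  1       200.00       187.7934       187.7934
  2       200.00       176.3319       352.6637
  3     5,200.00     4,304.8153    12,914.4458
  Σ                  4,668.9406    13,454.9030
P = 4,668.9406; D_Mac = 2.88179 yrs; D_mod = 2.88179/(1+0.065) = 2.70591 yrs.
ΔP/P ≈ -D_mod · Δy = -2.70591 × (-0.007) = +0.018941 = +1.8941%.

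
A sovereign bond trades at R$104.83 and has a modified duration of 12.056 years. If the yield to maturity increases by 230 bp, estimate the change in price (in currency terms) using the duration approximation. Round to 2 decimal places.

-R$29.07

Duration approximation: ΔP/P ≈ -D_mod · Δy = -12.056 × (+0.023) = -0.277288.
ΔP ≈ 104.83 × (-0.277288) = -29.06810104.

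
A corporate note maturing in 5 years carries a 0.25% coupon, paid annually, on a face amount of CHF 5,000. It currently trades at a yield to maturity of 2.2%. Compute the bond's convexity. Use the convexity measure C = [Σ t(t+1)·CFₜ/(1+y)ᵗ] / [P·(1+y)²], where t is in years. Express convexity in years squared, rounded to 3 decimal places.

With y = 0.022:
  t   CF        PV=CF/(1+0.022)^t    t·PV        t(t+1)·PV
  1        12.50        12.2309        12.2309          24.4618
  2        12.50        11.9676        23.9353          71.8058
  3        12.50        11.7100        35.1300         140.5201
  4        12.50        11.4579        45.8317         229.1587
  5     5,012.50     4,495.7267    22,478.6337     134,871.8024
  Σ                  4,543.0932    22,595.7617     135,337.7489
P = 4,543.0932.
Convexity = Σ t(t+1)·PV / [P·(1+y)²] = 135,337.7489 / (4,543.0932 × 1.044484) = 28.52105.

28.521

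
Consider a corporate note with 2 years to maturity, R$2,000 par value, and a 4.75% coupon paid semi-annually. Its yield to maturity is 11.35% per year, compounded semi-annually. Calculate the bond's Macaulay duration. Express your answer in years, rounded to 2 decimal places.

1.93 years

Periodic yield y = 0.05675. Discount each cash flow and weight by its period:
  t   CF        PV=CF/(1+0.05675)^t    t·PV
  1        47.50        44.9491        44.9491
  2        47.50        42.5353        85.0705
  3        47.50        40.2510       120.7530
  4     2,047.50     1,641.8553     6,567.4213
  Σ                  1,769.5907     6,818.1940
Price P = Σ PV = 1,769.5907.
Macaulay duration = Σ(t·PV) / P = 6,818.1940 / 1,769.5907 = 3.85298 half-year periods.
In years: 3.85298 / 2 = 1.92649 years.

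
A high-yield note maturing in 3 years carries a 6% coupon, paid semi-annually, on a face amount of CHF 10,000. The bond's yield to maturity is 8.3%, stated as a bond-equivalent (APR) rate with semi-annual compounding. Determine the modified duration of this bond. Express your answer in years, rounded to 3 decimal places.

Periodic yield y = 0.0415. First find Macaulay duration:
  t   CF        PV=CF/(1+0.0415)^t    t·PV
  1       300.00       288.0461       288.0461
  2       300.00       276.5685       553.1370
  3       300.00       265.5482       796.6447
  4       300.00       254.9671     1,019.8684
  5       300.00       244.8076     1,224.0380
  6    10,300.00     8,070.1495    48,420.8969
  Σ                  9,400.0870    52,302.6311
P = 9,400.0870; Macaulay duration = 52,302.6311 / 9,400.0870 = 5.56406 half-year periods = 2.78203 years.
Modified duration = D_Mac / (1 + y) = 2.78203 / 1.0415 = 2.67118 years.

2.671 years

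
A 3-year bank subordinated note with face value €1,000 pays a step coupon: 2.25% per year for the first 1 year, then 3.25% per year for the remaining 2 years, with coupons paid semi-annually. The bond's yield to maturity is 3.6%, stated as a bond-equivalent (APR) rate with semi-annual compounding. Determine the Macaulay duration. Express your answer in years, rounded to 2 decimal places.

Periodic yield y = 0.018. Discount each cash flow and weight by its period:
  t   CF        PV=CF/(1+0.018)^t    t·PV
  1        11.25        11.0511        11.0511
  2        11.25        10.8557        21.7114
  3        16.25        15.4032        46.2095
  4        16.25        15.1308        60.5233
  5        16.25        14.8633        74.3164
  6     1,016.25       913.0906     5,478.5438
  Σ                    980.3947     5,692.3554
Price P = Σ PV = 980.3947.
Macaulay duration = Σ(t·PV) / P = 5,692.3554 / 980.3947 = 5.80619 half-year periods.
In years: 5.80619 / 2 = 2.90309 years.

2.90 years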